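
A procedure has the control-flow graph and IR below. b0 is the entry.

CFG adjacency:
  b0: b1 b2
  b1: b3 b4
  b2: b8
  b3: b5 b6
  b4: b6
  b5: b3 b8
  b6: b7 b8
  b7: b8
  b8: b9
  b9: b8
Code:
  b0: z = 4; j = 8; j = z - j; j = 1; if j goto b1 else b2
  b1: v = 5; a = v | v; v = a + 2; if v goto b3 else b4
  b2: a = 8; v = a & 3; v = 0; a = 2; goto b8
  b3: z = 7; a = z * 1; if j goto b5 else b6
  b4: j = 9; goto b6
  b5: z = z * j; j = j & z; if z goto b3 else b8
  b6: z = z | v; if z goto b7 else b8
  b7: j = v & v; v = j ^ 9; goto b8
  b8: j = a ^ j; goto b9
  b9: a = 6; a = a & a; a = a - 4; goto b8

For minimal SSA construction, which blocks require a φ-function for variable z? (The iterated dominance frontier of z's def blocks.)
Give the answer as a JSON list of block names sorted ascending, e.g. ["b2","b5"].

Answer: ["b3", "b6", "b8"]

Analysis:
idom tree: b1←b0 b2←b0 b3←b1 b4←b1 b5←b3 b6←b1 b7←b6 b8←b0 b9←b8
Dom∩ at merges:
  b3: preds {b1,b5}: {b0,b1} ∩ {b0,b1,b3,b5} = {b0,b1}; idom=b1
  b6: preds {b3,b4}: {b0,b1,b3} ∩ {b0,b1,b4} = {b0,b1}; idom=b1
  b8: preds {b2,b5,b6,b7,b9}: {b0,b2} ∩ {b0,b1,b3,b5} ∩ {b0,b1,b6} ∩ {b0,b1,b6,b7} ∩ {b0,b8,b9} = {b0}; idom=b0

Frontier:
  b3←b1: walk · to b1
  b3←b5: walk b5→b3 to b1
  b6←b3: walk b3 to b1
  b6←b4: walk b4 to b1
  b8←b2: walk b2 to b0
  b8←b5: walk b5→b3→b1 to b0
  b8←b6: walk b6→b1 to b0
  b8←b7: walk b7→b6→b1 to b0
  b8←b9: walk b9→b8 to b0
  b0: DF=∅
  b1: DF={b8}
  b2: DF={b8}
  b3: DF={b3,b6,b8}
  b4: DF={b6}
  b5: DF={b3,b8}
  b6: DF={b8}
  b7: DF={b8}
  b8: DF={b8}
  b9: DF={b8}

φ for z: defs {b0,b3,b5,b6}
  DF⁺ = {b3,b6,b8}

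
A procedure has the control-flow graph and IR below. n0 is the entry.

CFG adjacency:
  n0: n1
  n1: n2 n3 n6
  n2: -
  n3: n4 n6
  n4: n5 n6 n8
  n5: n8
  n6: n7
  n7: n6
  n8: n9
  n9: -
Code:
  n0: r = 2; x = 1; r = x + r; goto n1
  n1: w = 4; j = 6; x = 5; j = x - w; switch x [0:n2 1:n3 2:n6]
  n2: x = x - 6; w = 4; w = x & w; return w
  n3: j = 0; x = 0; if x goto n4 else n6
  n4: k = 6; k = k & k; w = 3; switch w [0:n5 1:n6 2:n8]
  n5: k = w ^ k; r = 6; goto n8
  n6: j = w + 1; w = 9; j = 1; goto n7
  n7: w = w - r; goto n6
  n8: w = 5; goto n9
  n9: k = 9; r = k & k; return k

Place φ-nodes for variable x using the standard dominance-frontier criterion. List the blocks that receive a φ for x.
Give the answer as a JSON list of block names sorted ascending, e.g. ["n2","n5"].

Answer: ["n6"]

Derivation:
idom tree: n1←n0 n2←n1 n3←n1 n4←n3 n5←n4 n6←n1 n7←n6 n8←n4 n9←n8
Join-block Dom:
  n6: preds {n1,n3,n4,n7}: {n0,n1} ∩ {n0,n1,n3} ∩ {n0,n1,n3,n4} ∩ {n0,n1,n6,n7} = {n0,n1}; idom=n1
  n8: preds {n4,n5}: {n0,n1,n3,n4} ∩ {n0,n1,n3,n4,n5} = {n0,n1,n3,n4}; idom=n4

DF walk-up:
  join n6 pred n1: · stop@n1
  join n6 pred n3: n3 stop@n1
  join n6 pred n4: n4→n3 stop@n1
  join n6 pred n7: n7→n6 stop@n1
  join n8 pred n4: · stop@n4
  join n8 pred n5: n5 stop@n4
  DF(n0)=∅
  DF(n1)=∅
  DF(n2)=∅
  DF(n3)={n6}
  DF(n4)={n6}
  DF(n5)={n8}
  DF(n6)={n6}
  DF(n7)={n6}
  DF(n8)=∅
  DF(n9)=∅

φ for x: defs {n0,n1,n2,n3}
  DF⁺ = {n6}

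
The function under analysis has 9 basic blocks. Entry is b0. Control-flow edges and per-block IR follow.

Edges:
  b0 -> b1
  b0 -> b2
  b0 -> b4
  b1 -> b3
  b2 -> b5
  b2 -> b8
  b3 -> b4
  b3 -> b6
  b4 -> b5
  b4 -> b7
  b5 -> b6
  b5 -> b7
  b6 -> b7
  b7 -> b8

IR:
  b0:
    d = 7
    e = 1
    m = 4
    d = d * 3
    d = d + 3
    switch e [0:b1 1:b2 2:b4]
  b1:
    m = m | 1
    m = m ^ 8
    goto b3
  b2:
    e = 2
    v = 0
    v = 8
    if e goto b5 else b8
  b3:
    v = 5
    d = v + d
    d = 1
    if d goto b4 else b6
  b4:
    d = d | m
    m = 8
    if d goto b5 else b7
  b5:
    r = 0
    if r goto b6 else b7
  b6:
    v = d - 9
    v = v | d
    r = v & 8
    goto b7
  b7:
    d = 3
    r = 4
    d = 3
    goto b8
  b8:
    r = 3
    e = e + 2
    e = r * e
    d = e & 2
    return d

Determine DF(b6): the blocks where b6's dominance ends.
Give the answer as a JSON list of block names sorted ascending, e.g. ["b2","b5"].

idom tree: b1←b0 b2←b0 b3←b1 b4←b0 b5←b0 b6←b0 b7←b0 b8←b0
Dom∩ at merges:
  b4: preds {b0,b3}: {b0} ∩ {b0,b1,b3} = {b0}; idom=b0
  b5: preds {b2,b4}: {b0,b2} ∩ {b0,b4} = {b0}; idom=b0
  b6: preds {b3,b5}: {b0,b1,b3} ∩ {b0,b5} = {b0}; idom=b0
  b7: preds {b4,b5,b6}: {b0,b4} ∩ {b0,b5} ∩ {b0,b6} = {b0}; idom=b0
  b8: preds {b2,b7}: {b0,b2} ∩ {b0,b7} = {b0}; idom=b0

DF walk-up:
  join b4 pred b0: · stop@b0
  join b4 pred b3: b3→b1 stop@b0
  join b5 pred b2: b2 stop@b0
  join b5 pred b4: b4 stop@b0
  join b6 pred b3: b3→b1 stop@b0
  join b6 pred b5: b5 stop@b0
  join b7 pred b4: b4 stop@b0
  join b7 pred b5: b5 stop@b0
  join b7 pred b6: b6 stop@b0
  join b8 pred b2: b2 stop@b0
  join b8 pred b7: b7 stop@b0
  DF(b0)=∅
  DF(b1)={b4,b6}
  DF(b2)={b5,b8}
  DF(b3)={b4,b6}
  DF(b4)={b5,b7}
  DF(b5)={b6,b7}
  DF(b6)={b7}
  DF(b7)={b8}
  DF(b8)=∅

DF(b6) = ["b7"]

Answer: ["b7"]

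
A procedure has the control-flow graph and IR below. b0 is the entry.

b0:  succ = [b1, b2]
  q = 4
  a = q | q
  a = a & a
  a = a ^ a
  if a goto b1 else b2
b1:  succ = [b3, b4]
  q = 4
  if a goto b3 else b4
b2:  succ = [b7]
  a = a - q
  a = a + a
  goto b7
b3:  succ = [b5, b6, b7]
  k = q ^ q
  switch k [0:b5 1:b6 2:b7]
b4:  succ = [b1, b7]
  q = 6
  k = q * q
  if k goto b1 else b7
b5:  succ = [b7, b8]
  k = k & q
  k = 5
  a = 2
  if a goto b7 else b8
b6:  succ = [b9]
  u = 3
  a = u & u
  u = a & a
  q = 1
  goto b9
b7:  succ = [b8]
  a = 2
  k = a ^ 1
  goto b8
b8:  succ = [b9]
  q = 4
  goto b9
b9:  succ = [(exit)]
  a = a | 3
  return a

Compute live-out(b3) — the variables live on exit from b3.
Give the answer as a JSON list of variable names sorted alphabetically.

Answer: ["k", "q"]

Derivation:
Per-block:
  b0 def {a,q} use ∅
  b1 def {q} use {a}
  b2 def {a} use {a,q}
  b3 def {k} use {q}
  b4 def {k,q} use ∅
  b5 def {a,k} use {k,q}
  b6 def {a,q,u} use ∅
  b7 def {a,k} use ∅
  b8 def {q} use ∅
  b9 def {a} use {a}

Live sets:
  b0 li=∅ lo={a,q}
  b1 li={a} lo={a,q}
  b2 li={a,q} lo=∅
  b3 li={q} lo={k,q}
  b4 li={a} lo={a}
  b5 li={k,q} lo={a}
  b6 li=∅ lo={a}
  b7 li=∅ lo={a}
  b8 li={a} lo={a}
  b9 li={a} lo=∅

live-out(b3) = ["k", "q"]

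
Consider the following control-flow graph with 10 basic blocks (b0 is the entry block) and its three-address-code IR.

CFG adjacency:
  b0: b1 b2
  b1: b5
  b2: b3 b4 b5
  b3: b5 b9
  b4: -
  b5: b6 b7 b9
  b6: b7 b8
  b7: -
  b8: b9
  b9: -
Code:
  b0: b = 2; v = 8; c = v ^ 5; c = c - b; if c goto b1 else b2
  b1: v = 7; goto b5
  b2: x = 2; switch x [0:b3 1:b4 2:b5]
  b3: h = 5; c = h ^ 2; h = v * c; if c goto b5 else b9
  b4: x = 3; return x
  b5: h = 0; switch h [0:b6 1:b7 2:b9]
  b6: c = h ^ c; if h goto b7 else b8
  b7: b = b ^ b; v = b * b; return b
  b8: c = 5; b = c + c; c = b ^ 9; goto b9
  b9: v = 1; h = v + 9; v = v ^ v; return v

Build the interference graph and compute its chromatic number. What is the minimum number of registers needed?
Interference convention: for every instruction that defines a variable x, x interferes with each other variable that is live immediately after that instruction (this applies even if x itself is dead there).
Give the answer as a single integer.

Answer: 4

Working:
Per-block:
  b0: {b,c,v} / ∅
  b1: {v} / ∅
  b2: {x} / ∅
  b3: {c,h} / {v}
  b4: {x} / ∅
  b5: {h} / ∅
  b6: {c} / {c,h}
  b7: {b,v} / {b}
  b8: {b,c} / ∅
  b9: {h,v} / ∅

Backward fixpoint:
  live b0: ∅→{b,c,v}
  live b1: {b,c}→{b,c}
  live b2: {b,c,v}→{b,c,v}
  live b3: {b,v}→{b,c}
  live b4: ∅→∅
  live b5: {b,c}→{b,c,h}
  live b6: {b,c,h}→{b}
  live b7: {b}→∅
  live b8: ∅→∅
  live b9: ∅→∅

Interfere edges:
  b: {c,h,v,x}
  c: {b,h,v,x}
  h: {b,c,v}
  v: {b,c,h,x}
  x: {b,c,v}

Colouring:
  {b,c,h,v} pairwise interfere (4-clique) ⇒ χ ≥ 4
  4-colouring: c0={b}  c1={c}  c2={v}  c3={h,x}
  χ = 4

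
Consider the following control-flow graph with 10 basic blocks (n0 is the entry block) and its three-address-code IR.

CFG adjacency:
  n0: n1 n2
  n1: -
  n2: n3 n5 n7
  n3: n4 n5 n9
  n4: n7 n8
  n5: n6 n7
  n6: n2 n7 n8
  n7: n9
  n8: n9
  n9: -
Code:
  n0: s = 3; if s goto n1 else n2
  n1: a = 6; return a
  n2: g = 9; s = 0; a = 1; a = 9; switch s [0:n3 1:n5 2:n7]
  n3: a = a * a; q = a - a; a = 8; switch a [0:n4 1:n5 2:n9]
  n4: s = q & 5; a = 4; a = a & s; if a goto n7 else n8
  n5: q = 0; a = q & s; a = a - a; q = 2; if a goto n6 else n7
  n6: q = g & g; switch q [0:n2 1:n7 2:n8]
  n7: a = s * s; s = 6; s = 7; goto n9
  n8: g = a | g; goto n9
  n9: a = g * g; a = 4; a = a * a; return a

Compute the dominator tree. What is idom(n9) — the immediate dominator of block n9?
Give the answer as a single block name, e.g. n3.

Answer: n2

Analysis:
idom tree: n1←n0 n2←n0 n3←n2 n4←n3 n5←n2 n6←n5 n7←n2 n8←n2 n9←n2
Join-block Dom:
  n2: preds {n0,n6}: {n0} ∩ {n0,n2,n5,n6} = {n0}; idom=n0
  n5: preds {n2,n3}: {n0,n2} ∩ {n0,n2,n3} = {n0,n2}; idom=n2
  n7: preds {n2,n4,n5,n6}: {n0,n2} ∩ {n0,n2,n3,n4} ∩ {n0,n2,n5} ∩ {n0,n2,n5,n6} = {n0,n2}; idom=n2
  n8: preds {n4,n6}: {n0,n2,n3,n4} ∩ {n0,n2,n5,n6} = {n0,n2}; idom=n2
  n9: preds {n3,n7,n8}: {n0,n2,n3} ∩ {n0,n2,n7} ∩ {n0,n2,n8} = {n0,n2}; idom=n2

idom(n9) = n2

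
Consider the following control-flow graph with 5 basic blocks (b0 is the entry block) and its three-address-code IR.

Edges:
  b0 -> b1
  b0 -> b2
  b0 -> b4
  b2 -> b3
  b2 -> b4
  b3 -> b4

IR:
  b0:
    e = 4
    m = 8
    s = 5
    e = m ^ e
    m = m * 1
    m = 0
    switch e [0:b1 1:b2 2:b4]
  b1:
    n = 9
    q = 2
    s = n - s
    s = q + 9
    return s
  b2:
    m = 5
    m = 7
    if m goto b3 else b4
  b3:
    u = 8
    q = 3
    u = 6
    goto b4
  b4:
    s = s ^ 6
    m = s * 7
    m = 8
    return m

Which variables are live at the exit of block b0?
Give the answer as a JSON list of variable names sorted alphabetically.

Answer: ["s"]

Working:
Block summaries:
  b0: def={e,m,s} ue=∅
  b1: def={n,q,s} ue={s}
  b2: def={m} ue=∅
  b3: def={q,u} ue=∅
  b4: def={m,s} ue={s}

Liveness:
  b0 li=∅ lo={s}
  b1 li={s} lo=∅
  b2 li={s} lo={s}
  b3 li={s} lo={s}
  b4 li={s} lo=∅

live-out(b0) = ["s"]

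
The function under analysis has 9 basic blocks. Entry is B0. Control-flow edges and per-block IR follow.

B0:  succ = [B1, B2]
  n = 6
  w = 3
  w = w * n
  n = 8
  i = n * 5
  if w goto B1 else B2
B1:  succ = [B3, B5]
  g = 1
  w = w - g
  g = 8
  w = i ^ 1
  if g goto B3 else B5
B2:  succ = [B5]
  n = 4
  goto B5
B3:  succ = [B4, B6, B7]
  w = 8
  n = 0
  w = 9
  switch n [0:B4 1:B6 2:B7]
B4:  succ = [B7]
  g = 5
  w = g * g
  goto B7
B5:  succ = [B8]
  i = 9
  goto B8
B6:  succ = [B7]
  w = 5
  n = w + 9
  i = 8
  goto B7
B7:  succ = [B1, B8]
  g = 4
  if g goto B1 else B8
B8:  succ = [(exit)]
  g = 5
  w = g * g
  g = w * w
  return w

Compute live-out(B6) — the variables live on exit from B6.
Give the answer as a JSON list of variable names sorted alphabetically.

Answer: ["i", "w"]

Working:
Per-block:
  B0 def {i,n,w} use ∅
  B1 def {g,w} use {i,w}
  B2 def {n} use ∅
  B3 def {n,w} use ∅
  B4 def {g,w} use ∅
  B5 def {i} use ∅
  B6 def {i,n,w} use ∅
  B7 def {g} use ∅
  B8 def {g,w} use ∅

Liveness:
  B0 li=∅ lo={i,w}
  B1 li={i,w} lo={i}
  B2 li=∅ lo=∅
  B3 li={i} lo={i,w}
  B4 li={i} lo={i,w}
  B5 li=∅ lo=∅
  B6 li=∅ lo={i,w}
  B7 li={i,w} lo={i,w}
  B8 li=∅ lo=∅

live-out(B6) = ["i", "w"]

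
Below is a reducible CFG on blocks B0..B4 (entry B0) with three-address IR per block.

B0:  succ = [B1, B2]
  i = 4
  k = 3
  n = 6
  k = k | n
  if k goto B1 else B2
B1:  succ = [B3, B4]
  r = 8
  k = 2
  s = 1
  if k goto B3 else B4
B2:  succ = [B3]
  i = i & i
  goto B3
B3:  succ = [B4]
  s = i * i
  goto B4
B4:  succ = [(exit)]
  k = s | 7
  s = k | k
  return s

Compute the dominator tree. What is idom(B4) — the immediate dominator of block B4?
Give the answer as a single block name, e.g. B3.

Answer: B0

Working:
idom tree: B1←B0 B2←B0 B3←B0 B4←B0
Dom at joins:
  B3: preds {B1,B2}: {B0,B1} ∩ {B0,B2} = {B0}; idom=B0
  B4: preds {B1,B3}: {B0,B1} ∩ {B0,B3} = {B0}; idom=B0

idom(B4) = B0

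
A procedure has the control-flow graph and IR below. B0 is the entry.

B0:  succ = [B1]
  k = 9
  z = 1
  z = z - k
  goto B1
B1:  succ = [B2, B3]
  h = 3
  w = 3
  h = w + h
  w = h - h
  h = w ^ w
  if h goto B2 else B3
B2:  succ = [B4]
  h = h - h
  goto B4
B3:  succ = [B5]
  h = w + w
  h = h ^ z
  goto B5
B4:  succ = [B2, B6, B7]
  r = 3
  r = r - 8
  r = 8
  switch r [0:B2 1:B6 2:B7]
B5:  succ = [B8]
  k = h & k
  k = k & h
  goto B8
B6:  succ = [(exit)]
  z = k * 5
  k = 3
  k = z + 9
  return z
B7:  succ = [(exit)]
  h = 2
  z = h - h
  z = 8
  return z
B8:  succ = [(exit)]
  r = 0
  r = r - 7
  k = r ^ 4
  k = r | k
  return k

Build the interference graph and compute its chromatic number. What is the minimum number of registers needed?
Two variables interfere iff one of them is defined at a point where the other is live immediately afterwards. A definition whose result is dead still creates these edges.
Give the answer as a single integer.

Answer: 4

Derivation:
Block summaries:
  B0: {k,z} / ∅
  B1: {h,w} / ∅
  B2: {h} / {h}
  B3: {h} / {w,z}
  B4: {r} / ∅
  B5: {k} / {h,k}
  B6: {k,z} / {k}
  B7: {h,z} / ∅
  B8: {k,r} / ∅

Live sets:
  B0 li=∅ lo={k,z}
  B1 li={k,z} lo={h,k,w,z}
  B2 li={h,k} lo={h,k}
  B3 li={k,w,z} lo={h,k}
  B4 li={h,k} lo={h,k}
  B5 li={h,k} lo=∅
  B6 li={k} lo=∅
  B7 li=∅ lo=∅
  B8 li=∅ lo=∅

Interfere edges:
  h↔{k,r,w,z}
  k↔{h,r,w,z}
  r↔{h,k}
  w↔{h,k,z}
  z↔{h,k,w}

Registers:
  lower bound: {h,k,w,z} mutually conflict ⇒ χ ≥ 4
  4-colouring: r0={h}  r1={k}  r2={r,w}  r3={z}
  χ = 4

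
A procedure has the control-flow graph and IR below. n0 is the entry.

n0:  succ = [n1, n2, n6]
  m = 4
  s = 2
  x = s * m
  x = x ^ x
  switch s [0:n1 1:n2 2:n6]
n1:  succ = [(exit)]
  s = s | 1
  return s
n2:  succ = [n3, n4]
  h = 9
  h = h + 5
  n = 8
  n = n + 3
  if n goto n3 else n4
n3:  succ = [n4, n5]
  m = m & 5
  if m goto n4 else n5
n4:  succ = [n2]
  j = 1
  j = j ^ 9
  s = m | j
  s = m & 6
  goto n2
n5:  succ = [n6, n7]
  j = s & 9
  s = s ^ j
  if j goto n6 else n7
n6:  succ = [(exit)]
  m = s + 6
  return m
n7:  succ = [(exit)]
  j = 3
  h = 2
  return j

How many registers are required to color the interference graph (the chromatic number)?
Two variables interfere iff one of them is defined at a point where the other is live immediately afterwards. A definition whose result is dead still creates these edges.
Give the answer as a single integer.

def/use:
  n0: {m,s,x} / ∅
  n1: {s} / {s}
  n2: {h,n} / ∅
  n3: {m} / {m}
  n4: {j,s} / {m}
  n5: {j,s} / {s}
  n6: {m} / {s}
  n7: {h,j} / ∅

Backward fixpoint:
  live n0: ∅→{m,s}
  live n1: {s}→∅
  live n2: {m,s}→{m,s}
  live n3: {m,s}→{m,s}
  live n4: {m}→{m,s}
  live n5: {s}→{s}
  live n6: {s}→∅
  live n7: ∅→∅

Interference:
  h — {j,m,s}
  j — {h,m,s}
  m — {h,j,n,s,x}
  n — {m,s}
  s — {h,j,m,n,x}
  x — {m,s}

Chromatic number:
  {h,j,m,s} pairwise interfere (4-clique) ⇒ χ ≥ 4
  4-colouring: c0={m}  c1={s}  c2={h,n,x}  c3={j}
  χ = 4

Answer: 4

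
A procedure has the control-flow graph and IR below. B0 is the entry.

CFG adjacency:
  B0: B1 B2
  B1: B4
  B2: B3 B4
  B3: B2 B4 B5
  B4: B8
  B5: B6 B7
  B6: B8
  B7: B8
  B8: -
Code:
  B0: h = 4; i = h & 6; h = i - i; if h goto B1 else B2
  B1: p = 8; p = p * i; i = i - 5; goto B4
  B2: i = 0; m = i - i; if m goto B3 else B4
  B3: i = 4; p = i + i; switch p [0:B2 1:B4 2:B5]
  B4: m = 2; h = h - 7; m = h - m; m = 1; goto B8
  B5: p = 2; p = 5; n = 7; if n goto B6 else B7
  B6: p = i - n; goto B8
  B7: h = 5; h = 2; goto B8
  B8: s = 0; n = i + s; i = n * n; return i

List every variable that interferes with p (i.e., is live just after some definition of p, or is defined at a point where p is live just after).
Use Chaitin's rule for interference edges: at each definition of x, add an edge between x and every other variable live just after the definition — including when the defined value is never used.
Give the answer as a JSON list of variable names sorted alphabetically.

Per-block:
  B0 def {h,i} use ∅
  B1 def {i,p} use {i}
  B2 def {i,m} use ∅
  B3 def {i,p} use ∅
  B4 def {h,m} use {h}
  B5 def {n,p} use ∅
  B6 def {p} use {i,n}
  B7 def {h} use ∅
  B8 def {i,n,s} use {i}

Liveness:
  B0 li=∅ lo={h,i}
  B1 li={h,i} lo={h,i}
  B2 li={h} lo={h,i}
  B3 li={h} lo={h,i}
  B4 li={h,i} lo={i}
  B5 li={i} lo={i,n}
  B6 li={i,n} lo={i}
  B7 li={i} lo={i}
  B8 li={i} lo=∅

Conflict graph:
  h: {i,m,p}
  i: {h,m,n,p,s}
  m: {h,i}
  n: {i}
  p: {h,i}
  s: {i}

N(p) = ["h", "i"]

Answer: ["h", "i"]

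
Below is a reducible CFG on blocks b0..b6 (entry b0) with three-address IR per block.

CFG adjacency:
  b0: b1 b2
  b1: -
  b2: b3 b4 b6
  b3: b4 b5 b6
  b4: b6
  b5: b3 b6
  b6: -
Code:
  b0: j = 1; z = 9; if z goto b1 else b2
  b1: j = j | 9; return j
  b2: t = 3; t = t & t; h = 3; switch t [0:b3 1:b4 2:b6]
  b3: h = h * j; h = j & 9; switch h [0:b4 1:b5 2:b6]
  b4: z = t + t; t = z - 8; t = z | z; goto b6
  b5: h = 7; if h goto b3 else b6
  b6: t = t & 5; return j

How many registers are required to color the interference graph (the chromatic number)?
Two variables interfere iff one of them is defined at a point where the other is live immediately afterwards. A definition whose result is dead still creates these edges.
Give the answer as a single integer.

Block summaries:
  b0: {j,z} / ∅
  b1: {j} / {j}
  b2: {h,t} / ∅
  b3: {h} / {h,j}
  b4: {t,z} / {t}
  b5: {h} / ∅
  b6: {t} / {j,t}

Liveness:
  b0 li=∅ lo={j}
  b1 li={j} lo=∅
  b2 li={j} lo={h,j,t}
  b3 li={h,j,t} lo={j,t}
  b4 li={j,t} lo={j,t}
  b5 li={j,t} lo={h,j,t}
  b6 li={j,t} lo=∅

Interference:
  h↔{j,t}
  j↔{h,t,z}
  t↔{h,j,z}
  z↔{j,t}

Colouring:
  {h,j,t} pairwise interfere (3-clique) ⇒ χ ≥ 3
  assign h→c2 j→c0 t→c1 z→c2 — no edge inside a register ⇒ χ ≤ 3
  χ = 3

Answer: 3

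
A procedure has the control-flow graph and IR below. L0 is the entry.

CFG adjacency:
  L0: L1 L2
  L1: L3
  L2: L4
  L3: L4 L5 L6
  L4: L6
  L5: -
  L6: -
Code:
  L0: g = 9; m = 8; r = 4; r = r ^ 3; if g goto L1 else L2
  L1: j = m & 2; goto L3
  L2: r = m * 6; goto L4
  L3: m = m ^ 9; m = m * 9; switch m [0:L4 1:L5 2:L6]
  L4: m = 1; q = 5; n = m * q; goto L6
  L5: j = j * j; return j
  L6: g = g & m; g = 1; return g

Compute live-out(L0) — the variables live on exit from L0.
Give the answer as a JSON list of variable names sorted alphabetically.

Per-block:
  L0: def={g,m,r} ue=∅
  L1: def={j} ue={m}
  L2: def={r} ue={m}
  L3: def={m} ue={m}
  L4: def={m,n,q} ue=∅
  L5: def={j} ue={j}
  L6: def={g} ue={g,m}

Live sets:
  L0: in=∅ out={g,m}
  L1: in={g,m} out={g,j,m}
  L2: in={g,m} out={g}
  L3: in={g,j,m} out={g,j,m}
  L4: in={g} out={g,m}
  L5: in={j} out=∅
  L6: in={g,m} out=∅

live-out(L0) = ["g", "m"]

Answer: ["g", "m"]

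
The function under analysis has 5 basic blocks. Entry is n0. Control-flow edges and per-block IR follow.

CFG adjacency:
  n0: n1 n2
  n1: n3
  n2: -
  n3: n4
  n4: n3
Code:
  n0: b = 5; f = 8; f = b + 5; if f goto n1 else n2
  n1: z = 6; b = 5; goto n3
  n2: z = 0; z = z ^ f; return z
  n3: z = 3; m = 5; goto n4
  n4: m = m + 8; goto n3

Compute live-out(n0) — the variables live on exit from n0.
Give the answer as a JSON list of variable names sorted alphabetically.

Block summaries:
  n0: def={b,f} ue=∅
  n1: def={b,z} ue=∅
  n2: def={z} ue={f}
  n3: def={m,z} ue=∅
  n4: def={m} ue={m}

Liveness:
  n0: in=∅ out={f}
  n1: in=∅ out=∅
  n2: in={f} out=∅
  n3: in=∅ out={m}
  n4: in={m} out=∅

live-out(n0) = ["f"]

Answer: ["f"]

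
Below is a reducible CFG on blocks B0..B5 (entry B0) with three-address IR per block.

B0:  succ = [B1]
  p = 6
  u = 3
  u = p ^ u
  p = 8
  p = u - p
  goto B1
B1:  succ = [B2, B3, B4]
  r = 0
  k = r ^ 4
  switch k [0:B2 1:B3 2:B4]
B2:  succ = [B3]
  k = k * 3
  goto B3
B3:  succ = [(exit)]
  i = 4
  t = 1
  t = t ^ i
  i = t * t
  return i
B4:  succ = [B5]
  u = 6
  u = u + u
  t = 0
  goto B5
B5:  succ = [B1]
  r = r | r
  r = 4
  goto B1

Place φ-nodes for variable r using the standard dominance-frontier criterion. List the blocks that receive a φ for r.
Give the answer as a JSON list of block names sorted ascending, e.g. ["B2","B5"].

Answer: ["B1"]

Derivation:
idom tree: B1←B0 B2←B1 B3←B1 B4←B1 B5←B4
Dom at joins:
  B1: preds {B0,B5}: {B0} ∩ {B0,B1,B4,B5} = {B0}; idom=B0
  B3: preds {B1,B2}: {B0,B1} ∩ {B0,B1,B2} = {B0,B1}; idom=B1

DF walk-up:
  join B1 pred B0: · stop@B0
  join B1 pred B5: B5→B4→B1 stop@B0
  join B3 pred B1: · stop@B1
  join B3 pred B2: B2 stop@B1
  B0: DF=∅
  B1: DF={B1}
  B2: DF={B3}
  B3: DF=∅
  B4: DF={B1}
  B5: DF={B1}

φ for r: defs {B1,B5}
  DF⁺ = {B1}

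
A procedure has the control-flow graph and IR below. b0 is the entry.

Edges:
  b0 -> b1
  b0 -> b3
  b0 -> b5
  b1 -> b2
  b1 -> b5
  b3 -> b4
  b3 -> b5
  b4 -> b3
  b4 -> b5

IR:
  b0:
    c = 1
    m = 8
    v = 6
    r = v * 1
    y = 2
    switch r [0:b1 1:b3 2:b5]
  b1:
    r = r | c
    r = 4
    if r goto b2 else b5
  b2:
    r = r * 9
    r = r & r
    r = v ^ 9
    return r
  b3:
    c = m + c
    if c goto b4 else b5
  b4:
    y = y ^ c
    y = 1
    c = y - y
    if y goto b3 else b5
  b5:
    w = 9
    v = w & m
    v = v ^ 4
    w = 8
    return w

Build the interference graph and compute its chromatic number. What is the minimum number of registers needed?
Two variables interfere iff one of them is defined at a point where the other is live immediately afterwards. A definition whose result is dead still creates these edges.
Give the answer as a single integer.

Block summaries:
  b0: {c,m,r,v,y} / ∅
  b1: {r} / {c,r}
  b2: {r} / {r,v}
  b3: {c} / {c,m}
  b4: {c,y} / {c,y}
  b5: {v,w} / {m}

Live sets:
  b0: in=∅ out={c,m,r,v,y}
  b1: in={c,m,r,v} out={m,r,v}
  b2: in={r,v} out=∅
  b3: in={c,m,y} out={c,m,y}
  b4: in={c,m,y} out={c,m,y}
  b5: in={m} out=∅

Interference:
  c↔{m,r,v,y}
  m↔{c,r,v,w,y}
  r↔{c,m,v,y}
  v↔{c,m,r,y}
  w↔{m}
  y↔{c,m,r,v}

Colouring:
  {c,m,r,v,y} pairwise interfere (5-clique) ⇒ χ ≥ 5
  assign c→R1 m→R0 r→R2 v→R3 w→R1 y→R4 — no edge inside a register ⇒ χ ≤ 5
  χ = 5

Answer: 5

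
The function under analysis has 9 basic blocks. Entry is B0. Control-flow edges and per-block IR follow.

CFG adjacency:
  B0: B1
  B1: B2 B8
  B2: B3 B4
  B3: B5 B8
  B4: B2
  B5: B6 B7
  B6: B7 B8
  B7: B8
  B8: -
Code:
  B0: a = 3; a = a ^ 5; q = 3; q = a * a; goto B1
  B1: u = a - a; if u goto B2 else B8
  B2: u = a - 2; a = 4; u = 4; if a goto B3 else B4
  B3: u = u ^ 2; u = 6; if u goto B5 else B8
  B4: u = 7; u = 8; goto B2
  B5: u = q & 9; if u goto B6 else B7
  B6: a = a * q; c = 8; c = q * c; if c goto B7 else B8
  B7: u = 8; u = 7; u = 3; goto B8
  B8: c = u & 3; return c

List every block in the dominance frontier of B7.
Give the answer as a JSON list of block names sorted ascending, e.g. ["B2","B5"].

idom tree: B1←B0 B2←B1 B3←B2 B4←B2 B5←B3 B6←B5 B7←B5 B8←B1
Dom∩ at merges:
  B2: preds {B1,B4}: {B0,B1} ∩ {B0,B1,B2,B4} = {B0,B1}; idom=B1
  B7: preds {B5,B6}: {B0,B1,B2,B3,B5} ∩ {B0,B1,B2,B3,B5,B6} = {B0,B1,B2,B3,B5}; idom=B5
  B8: preds {B1,B3,B6,B7}: {B0,B1} ∩ {B0,B1,B2,B3} ∩ {B0,B1,B2,B3,B5,B6} ∩ {B0,B1,B2,B3,B5,B7} = {B0,B1}; idom=B1

DF derivation:
  B2←B1: walk · to B1
  B2←B4: walk B4→B2 to B1
  B7←B5: walk · to B5
  B7←B6: walk B6 to B5
  B8←B1: walk · to B1
  B8←B3: walk B3→B2 to B1
  B8←B6: walk B6→B5→B3→B2 to B1
  B8←B7: walk B7→B5→B3→B2 to B1
  B0: DF=∅
  B1: DF=∅
  B2: DF={B2,B8}
  B3: DF={B8}
  B4: DF={B2}
  B5: DF={B8}
  B6: DF={B7,B8}
  B7: DF={B8}
  B8: DF=∅

DF(B7) = ["B8"]

Answer: ["B8"]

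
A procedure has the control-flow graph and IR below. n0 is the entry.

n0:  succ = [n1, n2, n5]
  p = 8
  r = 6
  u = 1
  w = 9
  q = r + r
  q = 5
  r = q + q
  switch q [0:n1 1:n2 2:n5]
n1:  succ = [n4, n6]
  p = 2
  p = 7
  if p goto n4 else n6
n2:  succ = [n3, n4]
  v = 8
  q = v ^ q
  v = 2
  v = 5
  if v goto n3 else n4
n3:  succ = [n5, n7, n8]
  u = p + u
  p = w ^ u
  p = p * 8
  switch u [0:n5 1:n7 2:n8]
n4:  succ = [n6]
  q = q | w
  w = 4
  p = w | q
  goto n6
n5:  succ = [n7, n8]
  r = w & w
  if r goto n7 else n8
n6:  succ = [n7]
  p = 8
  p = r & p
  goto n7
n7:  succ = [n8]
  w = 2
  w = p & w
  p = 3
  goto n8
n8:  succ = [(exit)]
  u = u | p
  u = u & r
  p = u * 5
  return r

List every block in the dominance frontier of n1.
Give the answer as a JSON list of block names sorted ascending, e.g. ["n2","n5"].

Answer: ["n4", "n6"]

Working:
idom tree: n1←n0 n2←n0 n3←n2 n4←n0 n5←n0 n6←n0 n7←n0 n8←n0
Dom∩ at merges:
  n4: preds {n1,n2}: {n0,n1} ∩ {n0,n2} = {n0}; idom=n0
  n5: preds {n0,n3}: {n0} ∩ {n0,n2,n3} = {n0}; idom=n0
  n6: preds {n1,n4}: {n0,n1} ∩ {n0,n4} = {n0}; idom=n0
  n7: preds {n3,n5,n6}: {n0,n2,n3} ∩ {n0,n5} ∩ {n0,n6} = {n0}; idom=n0
  n8: preds {n3,n5,n7}: {n0,n2,n3} ∩ {n0,n5} ∩ {n0,n7} = {n0}; idom=n0

Frontier:
  join n4 pred n1: n1 stop@n0
  join n4 pred n2: n2 stop@n0
  join n5 pred n0: · stop@n0
  join n5 pred n3: n3→n2 stop@n0
  join n6 pred n1: n1 stop@n0
  join n6 pred n4: n4 stop@n0
  join n7 pred n3: n3→n2 stop@n0
  join n7 pred n5: n5 stop@n0
  join n7 pred n6: n6 stop@n0
  join n8 pred n3: n3→n2 stop@n0
  join n8 pred n5: n5 stop@n0
  join n8 pred n7: n7 stop@n0
  n0 → ∅
  n1 → {n4,n6}
  n2 → {n4,n5,n7,n8}
  n3 → {n5,n7,n8}
  n4 → {n6}
  n5 → {n7,n8}
  n6 → {n7}
  n7 → {n8}
  n8 → ∅

DF(n1) = ["n4", "n6"]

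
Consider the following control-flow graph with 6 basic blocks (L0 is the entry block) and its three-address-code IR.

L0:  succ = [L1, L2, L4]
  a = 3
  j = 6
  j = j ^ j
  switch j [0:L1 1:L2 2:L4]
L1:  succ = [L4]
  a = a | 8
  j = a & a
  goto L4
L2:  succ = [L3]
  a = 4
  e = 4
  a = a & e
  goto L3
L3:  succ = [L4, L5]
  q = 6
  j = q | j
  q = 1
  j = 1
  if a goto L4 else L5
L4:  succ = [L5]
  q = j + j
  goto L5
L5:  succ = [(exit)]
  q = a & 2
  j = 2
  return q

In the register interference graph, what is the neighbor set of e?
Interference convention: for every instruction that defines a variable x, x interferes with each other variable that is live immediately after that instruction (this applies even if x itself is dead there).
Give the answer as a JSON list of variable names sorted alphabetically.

Answer: ["a", "j"]

Derivation:
Block summaries:
  L0 def {a,j} use ∅
  L1 def {a,j} use {a}
  L2 def {a,e} use ∅
  L3 def {j,q} use {a,j}
  L4 def {q} use {j}
  L5 def {j,q} use {a}

Backward fixpoint:
  L0 li=∅ lo={a,j}
  L1 li={a} lo={a,j}
  L2 li={j} lo={a,j}
  L3 li={a,j} lo={a,j}
  L4 li={a,j} lo={a}
  L5 li={a} lo=∅

Interference:
  a: {e,j,q}
  e: {a,j}
  j: {a,e,q}
  q: {a,j}

N(e) = ["a", "j"]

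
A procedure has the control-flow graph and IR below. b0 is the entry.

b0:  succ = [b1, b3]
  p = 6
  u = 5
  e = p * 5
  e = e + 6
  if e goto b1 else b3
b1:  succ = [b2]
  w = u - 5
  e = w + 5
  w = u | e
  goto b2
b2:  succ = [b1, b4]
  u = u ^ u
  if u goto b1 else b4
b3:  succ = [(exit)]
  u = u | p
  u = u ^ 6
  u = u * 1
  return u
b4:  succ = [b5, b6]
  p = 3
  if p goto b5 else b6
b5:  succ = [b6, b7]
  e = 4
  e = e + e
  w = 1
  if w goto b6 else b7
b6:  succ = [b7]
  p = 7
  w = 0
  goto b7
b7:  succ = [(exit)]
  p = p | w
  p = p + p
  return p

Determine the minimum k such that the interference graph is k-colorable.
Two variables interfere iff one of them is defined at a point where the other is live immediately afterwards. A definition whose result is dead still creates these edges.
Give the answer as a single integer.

Block summaries:
  b0: {e,p,u} / ∅
  b1: {e,w} / {u}
  b2: {u} / {u}
  b3: {u} / {p,u}
  b4: {p} / ∅
  b5: {e,w} / ∅
  b6: {p,w} / ∅
  b7: {p} / {p,w}

Live sets:
  b0: in=∅ out={p,u}
  b1: in={u} out={u}
  b2: in={u} out={u}
  b3: in={p,u} out=∅
  b4: in=∅ out={p}
  b5: in={p} out={p,w}
  b6: in=∅ out={p,w}
  b7: in={p,w} out=∅

Interfere edges:
  e↔{p,u}
  p↔{e,u,w}
  u↔{e,p,w}
  w↔{p,u}

Registers:
  {e,p,u} pairwise interfere (3-clique) ⇒ χ ≥ 3
  3-colouring: r0={p}  r1={u}  r2={e,w}
  χ = 3

Answer: 3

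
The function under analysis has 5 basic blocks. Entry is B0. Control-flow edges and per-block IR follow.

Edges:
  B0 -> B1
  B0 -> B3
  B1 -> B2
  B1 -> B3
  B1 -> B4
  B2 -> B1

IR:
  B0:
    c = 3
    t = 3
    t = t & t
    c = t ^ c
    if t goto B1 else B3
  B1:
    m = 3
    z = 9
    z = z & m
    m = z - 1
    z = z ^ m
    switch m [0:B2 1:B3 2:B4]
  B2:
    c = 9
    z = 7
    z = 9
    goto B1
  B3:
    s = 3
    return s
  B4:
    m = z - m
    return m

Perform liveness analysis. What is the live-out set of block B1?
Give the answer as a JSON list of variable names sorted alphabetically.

Per-block:
  B0 def {c,t} use ∅
  B1 def {m,z} use ∅
  B2 def {c,z} use ∅
  B3 def {s} use ∅
  B4 def {m} use {m,z}

Liveness:
  live B0: ∅→∅
  live B1: ∅→{m,z}
  live B2: ∅→∅
  live B3: ∅→∅
  live B4: {m,z}→∅

live-out(B1) = ["m", "z"]

Answer: ["m", "z"]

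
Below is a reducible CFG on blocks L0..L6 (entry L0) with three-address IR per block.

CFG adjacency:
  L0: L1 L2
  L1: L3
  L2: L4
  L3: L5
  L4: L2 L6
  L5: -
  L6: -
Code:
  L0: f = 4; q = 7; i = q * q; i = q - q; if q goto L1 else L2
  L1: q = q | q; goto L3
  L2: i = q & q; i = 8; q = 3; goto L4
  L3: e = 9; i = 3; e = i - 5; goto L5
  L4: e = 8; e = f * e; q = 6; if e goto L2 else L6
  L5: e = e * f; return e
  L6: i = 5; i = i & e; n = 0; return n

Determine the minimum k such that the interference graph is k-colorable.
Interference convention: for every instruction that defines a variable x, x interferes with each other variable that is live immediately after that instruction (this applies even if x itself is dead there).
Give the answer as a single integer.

Answer: 4

Derivation:
def/use:
  L0: def={f,i,q} ue=∅
  L1: def={q} ue={q}
  L2: def={i,q} ue={q}
  L3: def={e,i} ue=∅
  L4: def={e,q} ue={f}
  L5: def={e} ue={e,f}
  L6: def={i,n} ue={e}

Live sets:
  L0 li=∅ lo={f,q}
  L1 li={f,q} lo={f}
  L2 li={f,q} lo={f}
  L3 li={f} lo={e,f}
  L4 li={f} lo={e,f,q}
  L5 li={e,f} lo=∅
  L6 li={e} lo=∅

Interfere edges:
  e: {f,i,q}
  f: {e,i,q}
  i: {e,f,q}
  n: ∅
  q: {e,f,i}

Colouring:
  {e,f,i,q} pairwise interfere (4-clique) ⇒ χ ≥ 4
  4-colouring: R0={e,n}  R1={f}  R2={i}  R3={q}
  χ = 4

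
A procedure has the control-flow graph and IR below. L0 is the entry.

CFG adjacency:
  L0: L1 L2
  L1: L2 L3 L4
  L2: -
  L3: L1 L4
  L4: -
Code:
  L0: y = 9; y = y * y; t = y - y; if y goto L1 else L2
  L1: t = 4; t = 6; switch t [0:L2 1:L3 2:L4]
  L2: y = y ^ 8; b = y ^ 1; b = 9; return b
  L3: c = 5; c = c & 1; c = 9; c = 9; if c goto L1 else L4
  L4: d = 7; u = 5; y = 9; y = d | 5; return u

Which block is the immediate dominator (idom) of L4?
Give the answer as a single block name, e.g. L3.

idom tree: L1←L0 L2←L0 L3←L1 L4←L1
Dom∩ at merges:
  L1: preds {L0,L3}: {L0} ∩ {L0,L1,L3} = {L0}; idom=L0
  L2: preds {L0,L1}: {L0} ∩ {L0,L1} = {L0}; idom=L0
  L4: preds {L1,L3}: {L0,L1} ∩ {L0,L1,L3} = {L0,L1}; idom=L1

idom(L4) = L1

Answer: L1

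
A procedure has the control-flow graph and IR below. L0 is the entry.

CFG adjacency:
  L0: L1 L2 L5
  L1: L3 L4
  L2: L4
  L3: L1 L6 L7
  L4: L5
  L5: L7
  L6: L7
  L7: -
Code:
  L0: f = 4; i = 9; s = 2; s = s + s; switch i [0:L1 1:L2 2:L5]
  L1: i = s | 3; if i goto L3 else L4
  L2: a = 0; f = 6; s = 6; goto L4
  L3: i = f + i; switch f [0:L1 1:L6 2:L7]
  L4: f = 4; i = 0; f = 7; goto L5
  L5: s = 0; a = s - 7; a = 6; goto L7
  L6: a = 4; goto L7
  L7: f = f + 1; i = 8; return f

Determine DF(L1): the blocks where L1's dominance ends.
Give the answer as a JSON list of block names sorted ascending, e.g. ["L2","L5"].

idom tree: L1←L0 L2←L0 L3←L1 L4←L0 L5←L0 L6←L3 L7←L0
Dom at joins:
  L1: preds {L0,L3}: {L0} ∩ {L0,L1,L3} = {L0}; idom=L0
  L4: preds {L1,L2}: {L0,L1} ∩ {L0,L2} = {L0}; idom=L0
  L5: preds {L0,L4}: {L0} ∩ {L0,L4} = {L0}; idom=L0
  L7: preds {L3,L5,L6}: {L0,L1,L3} ∩ {L0,L5} ∩ {L0,L1,L3,L6} = {L0}; idom=L0

Frontier:
  L1←L0: walk · to L0
  L1←L3: walk L3→L1 to L0
  L4←L1: walk L1 to L0
  L4←L2: walk L2 to L0
  L5←L0: walk · to L0
  L5←L4: walk L4 to L0
  L7←L3: walk L3→L1 to L0
  L7←L5: walk L5 to L0
  L7←L6: walk L6→L3→L1 to L0
  DF(L0)=∅
  DF(L1)={L1,L4,L7}
  DF(L2)={L4}
  DF(L3)={L1,L7}
  DF(L4)={L5}
  DF(L5)={L7}
  DF(L6)={L7}
  DF(L7)=∅

DF(L1) = ["L1", "L4", "L7"]

Answer: ["L1", "L4", "L7"]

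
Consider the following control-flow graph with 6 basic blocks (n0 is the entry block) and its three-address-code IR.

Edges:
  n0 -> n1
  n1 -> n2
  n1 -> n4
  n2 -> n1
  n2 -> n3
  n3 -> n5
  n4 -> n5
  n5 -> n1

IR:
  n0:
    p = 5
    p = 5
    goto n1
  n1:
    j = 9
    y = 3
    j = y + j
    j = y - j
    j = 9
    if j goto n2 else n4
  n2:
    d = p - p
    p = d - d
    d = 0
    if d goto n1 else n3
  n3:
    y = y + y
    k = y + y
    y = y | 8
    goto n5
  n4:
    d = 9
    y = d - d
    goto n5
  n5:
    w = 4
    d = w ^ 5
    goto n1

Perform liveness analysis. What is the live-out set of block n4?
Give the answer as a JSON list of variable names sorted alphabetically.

Block summaries:
  n0: def={p} ue=∅
  n1: def={j,y} ue=∅
  n2: def={d,p} ue={p}
  n3: def={k,y} ue={y}
  n4: def={d,y} ue=∅
  n5: def={d,w} ue=∅

Live sets:
  n0: in=∅ out={p}
  n1: in={p} out={p,y}
  n2: in={p,y} out={p,y}
  n3: in={p,y} out={p}
  n4: in={p} out={p}
  n5: in={p} out={p}

live-out(n4) = ["p"]

Answer: ["p"]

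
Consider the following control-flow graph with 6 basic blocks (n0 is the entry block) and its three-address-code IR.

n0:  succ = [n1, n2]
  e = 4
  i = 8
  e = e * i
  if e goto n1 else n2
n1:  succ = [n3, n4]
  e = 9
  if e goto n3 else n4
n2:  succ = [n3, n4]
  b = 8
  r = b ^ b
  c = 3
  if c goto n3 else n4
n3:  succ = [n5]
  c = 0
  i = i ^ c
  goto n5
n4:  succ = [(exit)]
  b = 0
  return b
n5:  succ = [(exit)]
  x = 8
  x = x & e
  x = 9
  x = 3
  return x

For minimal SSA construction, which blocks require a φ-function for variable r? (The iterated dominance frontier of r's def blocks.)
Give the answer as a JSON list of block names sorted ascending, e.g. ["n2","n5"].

Answer: ["n3", "n4"]

Analysis:
idom tree: n1←n0 n2←n0 n3←n0 n4←n0 n5←n3
Dom∩ at merges:
  n3: preds {n1,n2}: {n0,n1} ∩ {n0,n2} = {n0}; idom=n0
  n4: preds {n1,n2}: {n0,n1} ∩ {n0,n2} = {n0}; idom=n0

Frontier:
  join n3 pred n1: n1 stop@n0
  join n3 pred n2: n2 stop@n0
  join n4 pred n1: n1 stop@n0
  join n4 pred n2: n2 stop@n0
  n0 → ∅
  n1 → {n3,n4}
  n2 → {n3,n4}
  n3 → ∅
  n4 → ∅
  n5 → ∅

φ for r: defs {n2}
  DF⁺ = {n3,n4}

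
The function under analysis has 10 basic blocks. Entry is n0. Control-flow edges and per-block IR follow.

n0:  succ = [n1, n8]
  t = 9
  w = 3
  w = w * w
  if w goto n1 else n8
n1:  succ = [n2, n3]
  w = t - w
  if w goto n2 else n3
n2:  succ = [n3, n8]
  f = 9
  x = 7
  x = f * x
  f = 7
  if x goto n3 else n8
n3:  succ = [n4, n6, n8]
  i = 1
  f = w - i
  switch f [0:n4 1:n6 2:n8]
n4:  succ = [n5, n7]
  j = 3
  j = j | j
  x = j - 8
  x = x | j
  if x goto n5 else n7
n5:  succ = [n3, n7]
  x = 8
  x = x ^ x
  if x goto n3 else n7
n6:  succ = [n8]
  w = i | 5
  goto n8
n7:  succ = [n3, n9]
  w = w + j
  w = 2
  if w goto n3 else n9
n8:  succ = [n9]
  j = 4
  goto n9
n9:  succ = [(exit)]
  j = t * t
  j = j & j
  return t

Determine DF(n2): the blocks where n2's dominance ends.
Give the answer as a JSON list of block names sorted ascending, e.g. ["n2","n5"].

Answer: ["n3", "n8"]

Analysis:
idom tree: n1←n0 n2←n1 n3←n1 n4←n3 n5←n4 n6←n3 n7←n4 n8←n0 n9←n0
Join-block Dom:
  n3: preds {n1,n2,n5,n7}: {n0,n1} ∩ {n0,n1,n2} ∩ {n0,n1,n3,n4,n5} ∩ {n0,n1,n3,n4,n7} = {n0,n1}; idom=n1
  n7: preds {n4,n5}: {n0,n1,n3,n4} ∩ {n0,n1,n3,n4,n5} = {n0,n1,n3,n4}; idom=n4
  n8: preds {n0,n2,n3,n6}: {n0} ∩ {n0,n1,n2} ∩ {n0,n1,n3} ∩ {n0,n1,n3,n6} = {n0}; idom=n0
  n9: preds {n7,n8}: {n0,n1,n3,n4,n7} ∩ {n0,n8} = {n0}; idom=n0

DF walk-up:
  join n3 pred n1: · stop@n1
  join n3 pred n2: n2 stop@n1
  join n3 pred n5: n5→n4→n3 stop@n1
  join n3 pred n7: n7→n4→n3 stop@n1
  join n7 pred n4: · stop@n4
  join n7 pred n5: n5 stop@n4
  join n8 pred n0: · stop@n0
  join n8 pred n2: n2→n1 stop@n0
  join n8 pred n3: n3→n1 stop@n0
  join n8 pred n6: n6→n3→n1 stop@n0
  join n9 pred n7: n7→n4→n3→n1 stop@n0
  join n9 pred n8: n8 stop@n0
  n0: DF=∅
  n1: DF={n8,n9}
  n2: DF={n3,n8}
  n3: DF={n3,n8,n9}
  n4: DF={n3,n9}
  n5: DF={n3,n7}
  n6: DF={n8}
  n7: DF={n3,n9}
  n8: DF={n9}
  n9: DF=∅

DF(n2) = ["n3", "n8"]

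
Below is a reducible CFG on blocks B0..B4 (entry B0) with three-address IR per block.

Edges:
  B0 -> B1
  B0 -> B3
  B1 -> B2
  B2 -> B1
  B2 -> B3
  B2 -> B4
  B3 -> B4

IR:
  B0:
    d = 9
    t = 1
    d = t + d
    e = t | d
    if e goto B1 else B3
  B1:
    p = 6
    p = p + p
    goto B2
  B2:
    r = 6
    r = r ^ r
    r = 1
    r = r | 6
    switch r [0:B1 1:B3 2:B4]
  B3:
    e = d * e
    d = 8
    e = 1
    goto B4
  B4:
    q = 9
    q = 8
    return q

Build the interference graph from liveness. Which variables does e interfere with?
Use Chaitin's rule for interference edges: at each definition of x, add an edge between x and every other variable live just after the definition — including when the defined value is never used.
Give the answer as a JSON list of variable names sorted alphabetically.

Answer: ["d", "p", "r"]

Derivation:
Block summaries:
  B0: def={d,e,t} ue=∅
  B1: def={p} ue=∅
  B2: def={r} ue=∅
  B3: def={d,e} ue={d,e}
  B4: def={q} ue=∅

Liveness:
  B0 li=∅ lo={d,e}
  B1 li={d,e} lo={d,e}
  B2 li={d,e} lo={d,e}
  B3 li={d,e} lo=∅
  B4 li=∅ lo=∅

Interfere edges:
  d: {e,p,r,t}
  e: {d,p,r}
  p: {d,e}
  q: ∅
  r: {d,e}
  t: {d}

N(e) = ["d", "p", "r"]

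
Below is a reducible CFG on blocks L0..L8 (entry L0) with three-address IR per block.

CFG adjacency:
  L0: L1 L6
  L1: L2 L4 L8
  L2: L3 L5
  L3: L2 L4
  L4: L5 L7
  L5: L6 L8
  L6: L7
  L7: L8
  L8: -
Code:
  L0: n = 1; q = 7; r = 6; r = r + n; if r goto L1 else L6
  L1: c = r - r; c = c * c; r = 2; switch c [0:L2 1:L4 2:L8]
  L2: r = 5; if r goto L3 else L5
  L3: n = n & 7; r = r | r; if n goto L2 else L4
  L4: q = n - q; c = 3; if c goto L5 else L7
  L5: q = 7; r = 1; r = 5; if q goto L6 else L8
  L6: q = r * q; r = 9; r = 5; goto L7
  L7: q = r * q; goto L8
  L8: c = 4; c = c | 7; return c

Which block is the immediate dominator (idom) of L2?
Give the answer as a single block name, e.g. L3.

idom tree: L1←L0 L2←L1 L3←L2 L4←L1 L5←L1 L6←L0 L7←L0 L8←L0
Join-block Dom:
  L2: preds {L1,L3}: {L0,L1} ∩ {L0,L1,L2,L3} = {L0,L1}; idom=L1
  L4: preds {L1,L3}: {L0,L1} ∩ {L0,L1,L2,L3} = {L0,L1}; idom=L1
  L5: preds {L2,L4}: {L0,L1,L2} ∩ {L0,L1,L4} = {L0,L1}; idom=L1
  L6: preds {L0,L5}: {L0} ∩ {L0,L1,L5} = {L0}; idom=L0
  L7: preds {L4,L6}: {L0,L1,L4} ∩ {L0,L6} = {L0}; idom=L0
  L8: preds {L1,L5,L7}: {L0,L1} ∩ {L0,L1,L5} ∩ {L0,L7} = {L0}; idom=L0

idom(L2) = L1

Answer: L1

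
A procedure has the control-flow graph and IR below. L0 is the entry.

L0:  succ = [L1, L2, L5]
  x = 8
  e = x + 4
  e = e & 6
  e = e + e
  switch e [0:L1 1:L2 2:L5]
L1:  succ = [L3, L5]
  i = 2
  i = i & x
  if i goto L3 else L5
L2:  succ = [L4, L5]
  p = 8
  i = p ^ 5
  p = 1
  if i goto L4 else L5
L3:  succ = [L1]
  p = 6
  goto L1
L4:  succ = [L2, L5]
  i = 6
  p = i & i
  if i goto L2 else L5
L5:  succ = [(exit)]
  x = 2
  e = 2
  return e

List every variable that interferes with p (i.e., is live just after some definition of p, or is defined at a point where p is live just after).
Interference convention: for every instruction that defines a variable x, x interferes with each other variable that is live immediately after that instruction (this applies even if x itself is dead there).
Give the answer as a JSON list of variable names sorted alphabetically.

Answer: ["i", "x"]

Working:
Block summaries:
  L0: {e,x} / ∅
  L1: {i} / {x}
  L2: {i,p} / ∅
  L3: {p} / ∅
  L4: {i,p} / ∅
  L5: {e,x} / ∅

Backward fixpoint:
  L0: in=∅ out={x}
  L1: in={x} out={x}
  L2: in=∅ out=∅
  L3: in={x} out={x}
  L4: in=∅ out=∅
  L5: in=∅ out=∅

Interference:
  e — {x}
  i — {p,x}
  p — {i,x}
  x — {e,i,p}

N(p) = ["i", "x"]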